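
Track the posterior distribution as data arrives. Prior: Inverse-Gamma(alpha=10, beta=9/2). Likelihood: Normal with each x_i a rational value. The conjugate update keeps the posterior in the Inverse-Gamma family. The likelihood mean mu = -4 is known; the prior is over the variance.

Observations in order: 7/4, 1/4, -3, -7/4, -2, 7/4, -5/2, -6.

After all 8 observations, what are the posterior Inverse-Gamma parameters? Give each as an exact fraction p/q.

obs 1: x=7/4 → posterior Inverse-Gamma(21/2, 673/32)
obs 2: x=1/4 → posterior Inverse-Gamma(11, 481/16)
obs 3: x=-3 → posterior Inverse-Gamma(23/2, 489/16)
obs 4: x=-7/4 → posterior Inverse-Gamma(12, 1059/32)
obs 5: x=-2 → posterior Inverse-Gamma(25/2, 1123/32)
obs 6: x=7/4 → posterior Inverse-Gamma(13, 413/8)
obs 7: x=-5/2 → posterior Inverse-Gamma(27/2, 211/4)
obs 8: x=-6 → posterior Inverse-Gamma(14, 219/4)

alpha=14, beta=219/4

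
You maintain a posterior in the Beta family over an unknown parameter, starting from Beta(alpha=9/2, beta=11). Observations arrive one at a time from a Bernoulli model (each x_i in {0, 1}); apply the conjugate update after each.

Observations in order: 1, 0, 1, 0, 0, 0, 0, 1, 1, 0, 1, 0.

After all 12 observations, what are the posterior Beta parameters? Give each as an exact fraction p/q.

alpha=19/2, beta=18

obs 1: x=1 → posterior Beta(11/2, 11)
obs 2: x=0 → posterior Beta(11/2, 12)
obs 3: x=1 → posterior Beta(13/2, 12)
obs 4: x=0 → posterior Beta(13/2, 13)
obs 5: x=0 → posterior Beta(13/2, 14)
obs 6: x=0 → posterior Beta(13/2, 15)
obs 7: x=0 → posterior Beta(13/2, 16)
obs 8: x=1 → posterior Beta(15/2, 16)
obs 9: x=1 → posterior Beta(17/2, 16)
obs 10: x=0 → posterior Beta(17/2, 17)
obs 11: x=1 → posterior Beta(19/2, 17)
obs 12: x=0 → posterior Beta(19/2, 18)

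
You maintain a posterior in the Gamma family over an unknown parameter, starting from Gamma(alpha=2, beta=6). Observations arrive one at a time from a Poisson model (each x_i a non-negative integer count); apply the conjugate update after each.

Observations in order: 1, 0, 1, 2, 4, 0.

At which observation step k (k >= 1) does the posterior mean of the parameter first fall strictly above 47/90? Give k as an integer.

k = 4

obs 1: x=1 → posterior Gamma(3, 7)
obs 2: x=0 → posterior Gamma(3, 8)
obs 3: x=1 → posterior Gamma(4, 9)
obs 4: x=2 → posterior Gamma(6, 10)
obs 5: x=4 → posterior Gamma(10, 11)
obs 6: x=0 → posterior Gamma(10, 12)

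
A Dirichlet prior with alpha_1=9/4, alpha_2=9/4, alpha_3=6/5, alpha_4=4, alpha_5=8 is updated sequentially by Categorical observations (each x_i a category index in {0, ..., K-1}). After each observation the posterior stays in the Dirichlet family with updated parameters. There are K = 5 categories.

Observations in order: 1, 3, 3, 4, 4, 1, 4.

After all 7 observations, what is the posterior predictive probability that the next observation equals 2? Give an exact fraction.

12/247

obs 1: x=1 → posterior Dirichlet(9/4, 13/4, 6/5, 4, 8)
obs 2: x=3 → posterior Dirichlet(9/4, 13/4, 6/5, 5, 8)
obs 3: x=3 → posterior Dirichlet(9/4, 13/4, 6/5, 6, 8)
obs 4: x=4 → posterior Dirichlet(9/4, 13/4, 6/5, 6, 9)
obs 5: x=4 → posterior Dirichlet(9/4, 13/4, 6/5, 6, 10)
obs 6: x=1 → posterior Dirichlet(9/4, 17/4, 6/5, 6, 10)
obs 7: x=4 → posterior Dirichlet(9/4, 17/4, 6/5, 6, 11)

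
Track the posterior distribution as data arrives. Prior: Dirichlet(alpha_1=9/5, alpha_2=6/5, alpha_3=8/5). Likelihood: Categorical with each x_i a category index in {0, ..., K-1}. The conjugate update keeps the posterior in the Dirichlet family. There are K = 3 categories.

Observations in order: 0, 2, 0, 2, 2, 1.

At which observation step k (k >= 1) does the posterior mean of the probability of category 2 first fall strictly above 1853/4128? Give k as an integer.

k = 5

obs 1: x=0 → posterior Dirichlet(14/5, 6/5, 8/5)
obs 2: x=2 → posterior Dirichlet(14/5, 6/5, 13/5)
obs 3: x=0 → posterior Dirichlet(19/5, 6/5, 13/5)
obs 4: x=2 → posterior Dirichlet(19/5, 6/5, 18/5)
obs 5: x=2 → posterior Dirichlet(19/5, 6/5, 23/5)
obs 6: x=1 → posterior Dirichlet(19/5, 11/5, 23/5)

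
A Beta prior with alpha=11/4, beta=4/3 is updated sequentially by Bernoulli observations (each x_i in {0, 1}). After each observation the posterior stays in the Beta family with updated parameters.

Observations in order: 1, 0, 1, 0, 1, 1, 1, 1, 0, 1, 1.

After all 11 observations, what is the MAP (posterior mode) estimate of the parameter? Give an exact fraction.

117/157

obs 1: x=1 → posterior Beta(15/4, 4/3)
obs 2: x=0 → posterior Beta(15/4, 7/3)
obs 3: x=1 → posterior Beta(19/4, 7/3)
obs 4: x=0 → posterior Beta(19/4, 10/3)
obs 5: x=1 → posterior Beta(23/4, 10/3)
obs 6: x=1 → posterior Beta(27/4, 10/3)
obs 7: x=1 → posterior Beta(31/4, 10/3)
obs 8: x=1 → posterior Beta(35/4, 10/3)
obs 9: x=0 → posterior Beta(35/4, 13/3)
obs 10: x=1 → posterior Beta(39/4, 13/3)
obs 11: x=1 → posterior Beta(43/4, 13/3)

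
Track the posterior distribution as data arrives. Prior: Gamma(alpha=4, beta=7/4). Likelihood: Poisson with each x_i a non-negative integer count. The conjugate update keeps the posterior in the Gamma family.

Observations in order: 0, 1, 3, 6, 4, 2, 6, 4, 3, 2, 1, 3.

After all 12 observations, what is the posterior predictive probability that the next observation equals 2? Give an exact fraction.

934027096827505008460236758459877930882007931359112262725830078125000000/4026544260778454664077647409942063131187042636557740968242223069597210459

obs 1: x=0 → posterior Gamma(4, 11/4)
obs 2: x=1 → posterior Gamma(5, 15/4)
obs 3: x=3 → posterior Gamma(8, 19/4)
obs 4: x=6 → posterior Gamma(14, 23/4)
obs 5: x=4 → posterior Gamma(18, 27/4)
obs 6: x=2 → posterior Gamma(20, 31/4)
obs 7: x=6 → posterior Gamma(26, 35/4)
obs 8: x=4 → posterior Gamma(30, 39/4)
obs 9: x=3 → posterior Gamma(33, 43/4)
obs 10: x=2 → posterior Gamma(35, 47/4)
obs 11: x=1 → posterior Gamma(36, 51/4)
obs 12: x=3 → posterior Gamma(39, 55/4)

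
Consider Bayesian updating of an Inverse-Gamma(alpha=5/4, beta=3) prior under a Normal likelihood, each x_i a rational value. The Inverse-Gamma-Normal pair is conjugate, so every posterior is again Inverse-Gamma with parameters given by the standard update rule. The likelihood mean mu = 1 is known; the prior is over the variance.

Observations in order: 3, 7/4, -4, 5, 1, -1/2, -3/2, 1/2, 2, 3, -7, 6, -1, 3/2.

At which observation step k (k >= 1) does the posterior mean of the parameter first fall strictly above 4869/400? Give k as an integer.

k = 12

obs 1: x=3 → posterior Inverse-Gamma(7/4, 5)
obs 2: x=7/4 → posterior Inverse-Gamma(9/4, 169/32)
obs 3: x=-4 → posterior Inverse-Gamma(11/4, 569/32)
obs 4: x=5 → posterior Inverse-Gamma(13/4, 825/32)
obs 5: x=1 → posterior Inverse-Gamma(15/4, 825/32)
obs 6: x=-1/2 → posterior Inverse-Gamma(17/4, 861/32)
obs 7: x=-3/2 → posterior Inverse-Gamma(19/4, 961/32)
obs 8: x=1/2 → posterior Inverse-Gamma(21/4, 965/32)
obs 9: x=2 → posterior Inverse-Gamma(23/4, 981/32)
obs 10: x=3 → posterior Inverse-Gamma(25/4, 1045/32)
obs 11: x=-7 → posterior Inverse-Gamma(27/4, 2069/32)
obs 12: x=6 → posterior Inverse-Gamma(29/4, 2469/32)
obs 13: x=-1 → posterior Inverse-Gamma(31/4, 2533/32)
obs 14: x=3/2 → posterior Inverse-Gamma(33/4, 2537/32)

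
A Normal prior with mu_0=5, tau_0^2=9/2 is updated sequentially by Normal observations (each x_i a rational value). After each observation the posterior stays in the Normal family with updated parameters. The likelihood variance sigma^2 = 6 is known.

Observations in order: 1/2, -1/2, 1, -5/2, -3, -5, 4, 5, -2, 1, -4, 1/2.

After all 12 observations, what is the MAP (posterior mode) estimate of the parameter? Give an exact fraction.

obs 1: x=1/2 → posterior Normal(43/14, 18/7)
obs 2: x=-1/2 → posterior Normal(2, 9/5)
obs 3: x=1 → posterior Normal(23/13, 18/13)
obs 4: x=-5/2 → posterior Normal(31/32, 9/8)
obs 5: x=-3 → posterior Normal(13/38, 18/19)
obs 6: x=-5 → posterior Normal(-17/44, 9/11)
obs 7: x=4 → posterior Normal(7/50, 18/25)
obs 8: x=5 → posterior Normal(37/56, 9/14)
obs 9: x=-2 → posterior Normal(25/62, 18/31)
obs 10: x=1 → posterior Normal(31/68, 9/17)
obs 11: x=-4 → posterior Normal(7/74, 18/37)
obs 12: x=1/2 → posterior Normal(1/8, 9/20)

1/8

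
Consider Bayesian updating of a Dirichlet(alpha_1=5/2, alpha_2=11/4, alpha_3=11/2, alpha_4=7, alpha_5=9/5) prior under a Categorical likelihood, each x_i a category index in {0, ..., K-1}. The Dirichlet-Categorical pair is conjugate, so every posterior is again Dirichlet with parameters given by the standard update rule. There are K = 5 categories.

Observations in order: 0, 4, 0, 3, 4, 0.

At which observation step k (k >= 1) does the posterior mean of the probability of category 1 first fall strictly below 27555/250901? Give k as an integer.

obs 1: x=0 → posterior Dirichlet(7/2, 11/4, 11/2, 7, 9/5)
obs 2: x=4 → posterior Dirichlet(7/2, 11/4, 11/2, 7, 14/5)
obs 3: x=0 → posterior Dirichlet(9/2, 11/4, 11/2, 7, 14/5)
obs 4: x=3 → posterior Dirichlet(9/2, 11/4, 11/2, 8, 14/5)
obs 5: x=4 → posterior Dirichlet(9/2, 11/4, 11/2, 8, 19/5)
obs 6: x=0 → posterior Dirichlet(11/2, 11/4, 11/2, 8, 19/5)

k = 6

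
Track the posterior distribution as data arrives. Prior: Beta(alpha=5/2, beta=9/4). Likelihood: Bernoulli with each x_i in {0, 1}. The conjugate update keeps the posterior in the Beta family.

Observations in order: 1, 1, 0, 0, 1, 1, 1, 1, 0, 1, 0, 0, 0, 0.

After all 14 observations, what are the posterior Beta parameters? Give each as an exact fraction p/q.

obs 1: x=1 → posterior Beta(7/2, 9/4)
obs 2: x=1 → posterior Beta(9/2, 9/4)
obs 3: x=0 → posterior Beta(9/2, 13/4)
obs 4: x=0 → posterior Beta(9/2, 17/4)
obs 5: x=1 → posterior Beta(11/2, 17/4)
obs 6: x=1 → posterior Beta(13/2, 17/4)
obs 7: x=1 → posterior Beta(15/2, 17/4)
obs 8: x=1 → posterior Beta(17/2, 17/4)
obs 9: x=0 → posterior Beta(17/2, 21/4)
obs 10: x=1 → posterior Beta(19/2, 21/4)
obs 11: x=0 → posterior Beta(19/2, 25/4)
obs 12: x=0 → posterior Beta(19/2, 29/4)
obs 13: x=0 → posterior Beta(19/2, 33/4)
obs 14: x=0 → posterior Beta(19/2, 37/4)

alpha=19/2, beta=37/4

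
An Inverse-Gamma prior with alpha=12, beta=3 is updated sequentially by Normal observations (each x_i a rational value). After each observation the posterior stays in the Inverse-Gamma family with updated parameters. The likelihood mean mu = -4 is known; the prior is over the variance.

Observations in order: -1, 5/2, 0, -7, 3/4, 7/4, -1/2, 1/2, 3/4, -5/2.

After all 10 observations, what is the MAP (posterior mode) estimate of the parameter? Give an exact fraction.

347/64

obs 1: x=-1 → posterior Inverse-Gamma(25/2, 15/2)
obs 2: x=5/2 → posterior Inverse-Gamma(13, 229/8)
obs 3: x=0 → posterior Inverse-Gamma(27/2, 293/8)
obs 4: x=-7 → posterior Inverse-Gamma(14, 329/8)
obs 5: x=3/4 → posterior Inverse-Gamma(29/2, 1677/32)
obs 6: x=7/4 → posterior Inverse-Gamma(15, 1103/16)
obs 7: x=-1/2 → posterior Inverse-Gamma(31/2, 1201/16)
obs 8: x=1/2 → posterior Inverse-Gamma(16, 1363/16)
obs 9: x=3/4 → posterior Inverse-Gamma(33/2, 3087/32)
obs 10: x=-5/2 → posterior Inverse-Gamma(17, 3123/32)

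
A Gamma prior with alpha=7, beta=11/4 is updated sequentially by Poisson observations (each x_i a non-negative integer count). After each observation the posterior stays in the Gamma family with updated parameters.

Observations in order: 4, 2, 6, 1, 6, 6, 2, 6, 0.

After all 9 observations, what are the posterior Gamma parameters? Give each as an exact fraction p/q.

obs 1: x=4 → posterior Gamma(11, 15/4)
obs 2: x=2 → posterior Gamma(13, 19/4)
obs 3: x=6 → posterior Gamma(19, 23/4)
obs 4: x=1 → posterior Gamma(20, 27/4)
obs 5: x=6 → posterior Gamma(26, 31/4)
obs 6: x=6 → posterior Gamma(32, 35/4)
obs 7: x=2 → posterior Gamma(34, 39/4)
obs 8: x=6 → posterior Gamma(40, 43/4)
obs 9: x=0 → posterior Gamma(40, 47/4)

alpha=40, beta=47/4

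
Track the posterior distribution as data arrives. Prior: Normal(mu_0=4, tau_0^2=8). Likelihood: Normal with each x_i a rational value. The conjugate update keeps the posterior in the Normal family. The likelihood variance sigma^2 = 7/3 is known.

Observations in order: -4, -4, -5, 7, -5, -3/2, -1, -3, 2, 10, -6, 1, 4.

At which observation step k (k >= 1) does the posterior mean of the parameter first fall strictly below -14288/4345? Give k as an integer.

k = 3

obs 1: x=-4 → posterior Normal(-68/31, 56/31)
obs 2: x=-4 → posterior Normal(-164/55, 56/55)
obs 3: x=-5 → posterior Normal(-284/79, 56/79)
obs 4: x=7 → posterior Normal(-116/103, 56/103)
obs 5: x=-5 → posterior Normal(-236/127, 56/127)
obs 6: x=-3/2 → posterior Normal(-272/151, 56/151)
obs 7: x=-1 → posterior Normal(-296/175, 8/25)
obs 8: x=-3 → posterior Normal(-368/199, 56/199)
obs 9: x=2 → posterior Normal(-320/223, 56/223)
obs 10: x=10 → posterior Normal(-80/247, 56/247)
obs 11: x=-6 → posterior Normal(-224/271, 56/271)
obs 12: x=1 → posterior Normal(-40/59, 56/295)
obs 13: x=4 → posterior Normal(-104/319, 56/319)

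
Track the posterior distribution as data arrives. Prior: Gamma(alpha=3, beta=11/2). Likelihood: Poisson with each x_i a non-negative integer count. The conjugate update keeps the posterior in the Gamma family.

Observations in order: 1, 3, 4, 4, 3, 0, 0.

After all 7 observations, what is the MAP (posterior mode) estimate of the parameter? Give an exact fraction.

obs 1: x=1 → posterior Gamma(4, 13/2)
obs 2: x=3 → posterior Gamma(7, 15/2)
obs 3: x=4 → posterior Gamma(11, 17/2)
obs 4: x=4 → posterior Gamma(15, 19/2)
obs 5: x=3 → posterior Gamma(18, 21/2)
obs 6: x=0 → posterior Gamma(18, 23/2)
obs 7: x=0 → posterior Gamma(18, 25/2)

34/25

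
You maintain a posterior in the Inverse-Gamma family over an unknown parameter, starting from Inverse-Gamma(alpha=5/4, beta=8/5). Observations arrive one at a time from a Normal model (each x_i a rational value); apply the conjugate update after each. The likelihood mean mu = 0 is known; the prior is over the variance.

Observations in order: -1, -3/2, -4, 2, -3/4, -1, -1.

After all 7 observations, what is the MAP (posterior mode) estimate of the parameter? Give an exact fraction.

obs 1: x=-1 → posterior Inverse-Gamma(7/4, 21/10)
obs 2: x=-3/2 → posterior Inverse-Gamma(9/4, 129/40)
obs 3: x=-4 → posterior Inverse-Gamma(11/4, 449/40)
obs 4: x=2 → posterior Inverse-Gamma(13/4, 529/40)
obs 5: x=-3/4 → posterior Inverse-Gamma(15/4, 2161/160)
obs 6: x=-1 → posterior Inverse-Gamma(17/4, 2241/160)
obs 7: x=-1 → posterior Inverse-Gamma(19/4, 2321/160)

2321/920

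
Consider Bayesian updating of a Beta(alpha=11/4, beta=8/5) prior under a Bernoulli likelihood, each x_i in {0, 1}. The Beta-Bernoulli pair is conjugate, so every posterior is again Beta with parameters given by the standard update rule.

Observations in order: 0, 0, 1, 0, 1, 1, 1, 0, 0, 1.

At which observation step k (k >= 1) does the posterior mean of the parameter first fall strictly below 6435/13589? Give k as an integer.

k = 2

obs 1: x=0 → posterior Beta(11/4, 13/5)
obs 2: x=0 → posterior Beta(11/4, 18/5)
obs 3: x=1 → posterior Beta(15/4, 18/5)
obs 4: x=0 → posterior Beta(15/4, 23/5)
obs 5: x=1 → posterior Beta(19/4, 23/5)
obs 6: x=1 → posterior Beta(23/4, 23/5)
obs 7: x=1 → posterior Beta(27/4, 23/5)
obs 8: x=0 → posterior Beta(27/4, 28/5)
obs 9: x=0 → posterior Beta(27/4, 33/5)
obs 10: x=1 → posterior Beta(31/4, 33/5)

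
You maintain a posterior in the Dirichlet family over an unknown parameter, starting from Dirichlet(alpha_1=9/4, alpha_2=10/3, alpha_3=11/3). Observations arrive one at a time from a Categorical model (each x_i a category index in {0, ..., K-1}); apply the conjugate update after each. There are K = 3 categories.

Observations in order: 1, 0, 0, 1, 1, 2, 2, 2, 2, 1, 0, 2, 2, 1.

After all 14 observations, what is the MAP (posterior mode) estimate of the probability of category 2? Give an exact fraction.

obs 1: x=1 → posterior Dirichlet(9/4, 13/3, 11/3)
obs 2: x=0 → posterior Dirichlet(13/4, 13/3, 11/3)
obs 3: x=0 → posterior Dirichlet(17/4, 13/3, 11/3)
obs 4: x=1 → posterior Dirichlet(17/4, 16/3, 11/3)
obs 5: x=1 → posterior Dirichlet(17/4, 19/3, 11/3)
obs 6: x=2 → posterior Dirichlet(17/4, 19/3, 14/3)
obs 7: x=2 → posterior Dirichlet(17/4, 19/3, 17/3)
obs 8: x=2 → posterior Dirichlet(17/4, 19/3, 20/3)
obs 9: x=2 → posterior Dirichlet(17/4, 19/3, 23/3)
obs 10: x=1 → posterior Dirichlet(17/4, 22/3, 23/3)
obs 11: x=0 → posterior Dirichlet(21/4, 22/3, 23/3)
obs 12: x=2 → posterior Dirichlet(21/4, 22/3, 26/3)
obs 13: x=2 → posterior Dirichlet(21/4, 22/3, 29/3)
obs 14: x=1 → posterior Dirichlet(21/4, 25/3, 29/3)

104/243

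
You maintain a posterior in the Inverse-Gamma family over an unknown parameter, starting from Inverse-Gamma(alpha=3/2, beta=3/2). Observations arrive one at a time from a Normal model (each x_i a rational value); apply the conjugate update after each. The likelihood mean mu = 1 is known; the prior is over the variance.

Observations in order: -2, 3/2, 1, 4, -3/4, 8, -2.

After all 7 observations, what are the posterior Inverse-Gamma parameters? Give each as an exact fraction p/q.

alpha=5, beta=1317/32

obs 1: x=-2 → posterior Inverse-Gamma(2, 6)
obs 2: x=3/2 → posterior Inverse-Gamma(5/2, 49/8)
obs 3: x=1 → posterior Inverse-Gamma(3, 49/8)
obs 4: x=4 → posterior Inverse-Gamma(7/2, 85/8)
obs 5: x=-3/4 → posterior Inverse-Gamma(4, 389/32)
obs 6: x=8 → posterior Inverse-Gamma(9/2, 1173/32)
obs 7: x=-2 → posterior Inverse-Gamma(5, 1317/32)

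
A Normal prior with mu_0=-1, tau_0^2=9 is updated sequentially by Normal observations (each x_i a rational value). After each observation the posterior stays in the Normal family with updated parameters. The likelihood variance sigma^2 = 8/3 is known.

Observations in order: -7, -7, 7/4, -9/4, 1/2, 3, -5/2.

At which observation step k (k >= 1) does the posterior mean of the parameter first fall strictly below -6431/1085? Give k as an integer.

k = 2

obs 1: x=-7 → posterior Normal(-197/35, 72/35)
obs 2: x=-7 → posterior Normal(-193/31, 36/31)
obs 3: x=7/4 → posterior Normal(-1355/356, 72/89)
obs 4: x=-9/4 → posterior Normal(-799/232, 18/29)
obs 5: x=1/2 → posterior Normal(-386/143, 72/143)
obs 6: x=3 → posterior Normal(-61/34, 36/85)
obs 7: x=-5/2 → posterior Normal(-745/394, 72/197)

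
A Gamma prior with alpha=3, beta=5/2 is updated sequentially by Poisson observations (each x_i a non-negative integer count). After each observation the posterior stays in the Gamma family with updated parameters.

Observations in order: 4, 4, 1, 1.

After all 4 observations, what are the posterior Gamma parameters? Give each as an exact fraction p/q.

obs 1: x=4 → posterior Gamma(7, 7/2)
obs 2: x=4 → posterior Gamma(11, 9/2)
obs 3: x=1 → posterior Gamma(12, 11/2)
obs 4: x=1 → posterior Gamma(13, 13/2)

alpha=13, beta=13/2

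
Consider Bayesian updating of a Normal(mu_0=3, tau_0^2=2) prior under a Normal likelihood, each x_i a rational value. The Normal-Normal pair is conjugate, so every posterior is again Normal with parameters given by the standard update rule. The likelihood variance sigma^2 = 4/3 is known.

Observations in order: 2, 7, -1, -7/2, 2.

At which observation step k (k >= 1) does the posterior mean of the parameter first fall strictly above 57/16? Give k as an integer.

obs 1: x=2 → posterior Normal(12/5, 4/5)
obs 2: x=7 → posterior Normal(33/8, 1/2)
obs 3: x=-1 → posterior Normal(30/11, 4/11)
obs 4: x=-7/2 → posterior Normal(39/28, 2/7)
obs 5: x=2 → posterior Normal(3/2, 4/17)

k = 2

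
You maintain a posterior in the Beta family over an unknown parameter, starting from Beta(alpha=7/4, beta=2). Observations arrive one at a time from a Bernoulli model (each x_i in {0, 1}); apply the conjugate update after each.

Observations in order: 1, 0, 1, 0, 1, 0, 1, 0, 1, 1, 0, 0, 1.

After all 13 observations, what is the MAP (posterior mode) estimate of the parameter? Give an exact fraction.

obs 1: x=1 → posterior Beta(11/4, 2)
obs 2: x=0 → posterior Beta(11/4, 3)
obs 3: x=1 → posterior Beta(15/4, 3)
obs 4: x=0 → posterior Beta(15/4, 4)
obs 5: x=1 → posterior Beta(19/4, 4)
obs 6: x=0 → posterior Beta(19/4, 5)
obs 7: x=1 → posterior Beta(23/4, 5)
obs 8: x=0 → posterior Beta(23/4, 6)
obs 9: x=1 → posterior Beta(27/4, 6)
obs 10: x=1 → posterior Beta(31/4, 6)
obs 11: x=0 → posterior Beta(31/4, 7)
obs 12: x=0 → posterior Beta(31/4, 8)
obs 13: x=1 → posterior Beta(35/4, 8)

31/59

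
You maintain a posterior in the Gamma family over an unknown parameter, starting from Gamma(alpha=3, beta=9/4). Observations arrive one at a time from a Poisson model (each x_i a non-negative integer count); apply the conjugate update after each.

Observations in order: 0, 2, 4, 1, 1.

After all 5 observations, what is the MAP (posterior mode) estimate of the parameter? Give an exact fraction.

obs 1: x=0 → posterior Gamma(3, 13/4)
obs 2: x=2 → posterior Gamma(5, 17/4)
obs 3: x=4 → posterior Gamma(9, 21/4)
obs 4: x=1 → posterior Gamma(10, 25/4)
obs 5: x=1 → posterior Gamma(11, 29/4)

40/29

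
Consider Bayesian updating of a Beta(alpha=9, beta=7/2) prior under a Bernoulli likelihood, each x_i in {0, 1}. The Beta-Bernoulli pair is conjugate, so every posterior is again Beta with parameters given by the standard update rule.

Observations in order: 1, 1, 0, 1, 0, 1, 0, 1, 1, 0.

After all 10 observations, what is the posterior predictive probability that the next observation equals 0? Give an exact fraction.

obs 1: x=1 → posterior Beta(10, 7/2)
obs 2: x=1 → posterior Beta(11, 7/2)
obs 3: x=0 → posterior Beta(11, 9/2)
obs 4: x=1 → posterior Beta(12, 9/2)
obs 5: x=0 → posterior Beta(12, 11/2)
obs 6: x=1 → posterior Beta(13, 11/2)
obs 7: x=0 → posterior Beta(13, 13/2)
obs 8: x=1 → posterior Beta(14, 13/2)
obs 9: x=1 → posterior Beta(15, 13/2)
obs 10: x=0 → posterior Beta(15, 15/2)

1/3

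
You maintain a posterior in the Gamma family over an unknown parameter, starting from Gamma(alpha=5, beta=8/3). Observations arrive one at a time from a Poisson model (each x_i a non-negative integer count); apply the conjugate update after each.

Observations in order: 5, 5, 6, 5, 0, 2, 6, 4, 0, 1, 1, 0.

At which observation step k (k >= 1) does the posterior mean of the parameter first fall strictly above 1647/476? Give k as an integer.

obs 1: x=5 → posterior Gamma(10, 11/3)
obs 2: x=5 → posterior Gamma(15, 14/3)
obs 3: x=6 → posterior Gamma(21, 17/3)
obs 4: x=5 → posterior Gamma(26, 20/3)
obs 5: x=0 → posterior Gamma(26, 23/3)
obs 6: x=2 → posterior Gamma(28, 26/3)
obs 7: x=6 → posterior Gamma(34, 29/3)
obs 8: x=4 → posterior Gamma(38, 32/3)
obs 9: x=0 → posterior Gamma(38, 35/3)
obs 10: x=1 → posterior Gamma(39, 38/3)
obs 11: x=1 → posterior Gamma(40, 41/3)
obs 12: x=0 → posterior Gamma(40, 44/3)

k = 3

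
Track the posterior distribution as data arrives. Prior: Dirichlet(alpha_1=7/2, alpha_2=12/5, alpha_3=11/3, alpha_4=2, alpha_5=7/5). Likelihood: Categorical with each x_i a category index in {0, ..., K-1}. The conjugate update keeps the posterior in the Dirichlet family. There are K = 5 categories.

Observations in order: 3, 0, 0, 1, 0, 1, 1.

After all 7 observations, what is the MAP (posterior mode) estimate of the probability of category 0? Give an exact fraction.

obs 1: x=3 → posterior Dirichlet(7/2, 12/5, 11/3, 3, 7/5)
obs 2: x=0 → posterior Dirichlet(9/2, 12/5, 11/3, 3, 7/5)
obs 3: x=0 → posterior Dirichlet(11/2, 12/5, 11/3, 3, 7/5)
obs 4: x=1 → posterior Dirichlet(11/2, 17/5, 11/3, 3, 7/5)
obs 5: x=0 → posterior Dirichlet(13/2, 17/5, 11/3, 3, 7/5)
obs 6: x=1 → posterior Dirichlet(13/2, 22/5, 11/3, 3, 7/5)
obs 7: x=1 → posterior Dirichlet(13/2, 27/5, 11/3, 3, 7/5)

165/449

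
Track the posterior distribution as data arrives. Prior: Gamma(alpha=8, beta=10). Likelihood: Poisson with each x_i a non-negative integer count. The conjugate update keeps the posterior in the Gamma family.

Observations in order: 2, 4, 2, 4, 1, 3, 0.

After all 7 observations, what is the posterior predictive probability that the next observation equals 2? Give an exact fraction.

8486216782865297616087602928025/36132988816414656965872925540352

obs 1: x=2 → posterior Gamma(10, 11)
obs 2: x=4 → posterior Gamma(14, 12)
obs 3: x=2 → posterior Gamma(16, 13)
obs 4: x=4 → posterior Gamma(20, 14)
obs 5: x=1 → posterior Gamma(21, 15)
obs 6: x=3 → posterior Gamma(24, 16)
obs 7: x=0 → posterior Gamma(24, 17)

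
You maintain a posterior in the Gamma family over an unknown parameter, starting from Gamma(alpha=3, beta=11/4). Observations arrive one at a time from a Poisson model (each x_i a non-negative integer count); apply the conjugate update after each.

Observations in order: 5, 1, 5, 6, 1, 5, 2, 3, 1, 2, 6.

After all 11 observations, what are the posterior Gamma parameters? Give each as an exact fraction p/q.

alpha=40, beta=55/4

obs 1: x=5 → posterior Gamma(8, 15/4)
obs 2: x=1 → posterior Gamma(9, 19/4)
obs 3: x=5 → posterior Gamma(14, 23/4)
obs 4: x=6 → posterior Gamma(20, 27/4)
obs 5: x=1 → posterior Gamma(21, 31/4)
obs 6: x=5 → posterior Gamma(26, 35/4)
obs 7: x=2 → posterior Gamma(28, 39/4)
obs 8: x=3 → posterior Gamma(31, 43/4)
obs 9: x=1 → posterior Gamma(32, 47/4)
obs 10: x=2 → posterior Gamma(34, 51/4)
obs 11: x=6 → posterior Gamma(40, 55/4)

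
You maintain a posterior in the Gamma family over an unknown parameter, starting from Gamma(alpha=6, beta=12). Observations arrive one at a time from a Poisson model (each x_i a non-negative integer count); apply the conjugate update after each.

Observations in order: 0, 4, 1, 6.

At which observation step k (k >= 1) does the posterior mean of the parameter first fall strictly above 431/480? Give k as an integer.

obs 1: x=0 → posterior Gamma(6, 13)
obs 2: x=4 → posterior Gamma(10, 14)
obs 3: x=1 → posterior Gamma(11, 15)
obs 4: x=6 → posterior Gamma(17, 16)

k = 4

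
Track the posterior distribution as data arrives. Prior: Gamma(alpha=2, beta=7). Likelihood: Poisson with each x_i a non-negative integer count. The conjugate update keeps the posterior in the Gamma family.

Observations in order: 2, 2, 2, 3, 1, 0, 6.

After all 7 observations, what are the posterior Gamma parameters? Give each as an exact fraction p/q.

alpha=18, beta=14

obs 1: x=2 → posterior Gamma(4, 8)
obs 2: x=2 → posterior Gamma(6, 9)
obs 3: x=2 → posterior Gamma(8, 10)
obs 4: x=3 → posterior Gamma(11, 11)
obs 5: x=1 → posterior Gamma(12, 12)
obs 6: x=0 → posterior Gamma(12, 13)
obs 7: x=6 → posterior Gamma(18, 14)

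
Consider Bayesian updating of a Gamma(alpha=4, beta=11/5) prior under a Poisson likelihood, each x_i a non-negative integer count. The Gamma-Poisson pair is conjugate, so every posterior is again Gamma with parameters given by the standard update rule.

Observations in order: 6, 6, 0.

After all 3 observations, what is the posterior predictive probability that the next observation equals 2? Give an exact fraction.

obs 1: x=6 → posterior Gamma(10, 16/5)
obs 2: x=6 → posterior Gamma(16, 21/5)
obs 3: x=0 → posterior Gamma(16, 26/5)

148269725858058171803238400/699053619999045038539170241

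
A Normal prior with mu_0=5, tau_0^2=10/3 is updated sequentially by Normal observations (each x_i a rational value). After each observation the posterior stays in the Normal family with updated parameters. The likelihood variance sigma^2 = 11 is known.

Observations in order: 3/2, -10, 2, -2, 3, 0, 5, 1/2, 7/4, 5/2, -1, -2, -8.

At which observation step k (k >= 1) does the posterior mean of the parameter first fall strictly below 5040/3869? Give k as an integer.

k = 4

obs 1: x=3/2 → posterior Normal(180/43, 110/43)
obs 2: x=-10 → posterior Normal(80/53, 110/53)
obs 3: x=2 → posterior Normal(100/63, 110/63)
obs 4: x=-2 → posterior Normal(80/73, 110/73)
obs 5: x=3 → posterior Normal(110/83, 110/83)
obs 6: x=0 → posterior Normal(110/93, 110/93)
obs 7: x=5 → posterior Normal(160/103, 110/103)
obs 8: x=1/2 → posterior Normal(165/113, 110/113)
obs 9: x=7/4 → posterior Normal(365/246, 110/123)
obs 10: x=5/2 → posterior Normal(415/266, 110/133)
obs 11: x=-1 → posterior Normal(395/286, 10/13)
obs 12: x=-2 → posterior Normal(355/306, 110/153)
obs 13: x=-8 → posterior Normal(195/326, 110/163)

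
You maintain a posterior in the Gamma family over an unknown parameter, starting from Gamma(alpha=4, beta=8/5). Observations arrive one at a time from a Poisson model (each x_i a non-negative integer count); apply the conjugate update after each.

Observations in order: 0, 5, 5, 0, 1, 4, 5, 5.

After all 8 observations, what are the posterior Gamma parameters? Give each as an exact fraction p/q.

alpha=29, beta=48/5

obs 1: x=0 → posterior Gamma(4, 13/5)
obs 2: x=5 → posterior Gamma(9, 18/5)
obs 3: x=5 → posterior Gamma(14, 23/5)
obs 4: x=0 → posterior Gamma(14, 28/5)
obs 5: x=1 → posterior Gamma(15, 33/5)
obs 6: x=4 → posterior Gamma(19, 38/5)
obs 7: x=5 → posterior Gamma(24, 43/5)
obs 8: x=5 → posterior Gamma(29, 48/5)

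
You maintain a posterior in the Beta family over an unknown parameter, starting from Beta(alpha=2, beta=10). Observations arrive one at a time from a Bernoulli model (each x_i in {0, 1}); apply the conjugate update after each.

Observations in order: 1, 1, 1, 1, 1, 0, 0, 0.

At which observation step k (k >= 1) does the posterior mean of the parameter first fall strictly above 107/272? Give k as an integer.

k = 5

obs 1: x=1 → posterior Beta(3, 10)
obs 2: x=1 → posterior Beta(4, 10)
obs 3: x=1 → posterior Beta(5, 10)
obs 4: x=1 → posterior Beta(6, 10)
obs 5: x=1 → posterior Beta(7, 10)
obs 6: x=0 → posterior Beta(7, 11)
obs 7: x=0 → posterior Beta(7, 12)
obs 8: x=0 → posterior Beta(7, 13)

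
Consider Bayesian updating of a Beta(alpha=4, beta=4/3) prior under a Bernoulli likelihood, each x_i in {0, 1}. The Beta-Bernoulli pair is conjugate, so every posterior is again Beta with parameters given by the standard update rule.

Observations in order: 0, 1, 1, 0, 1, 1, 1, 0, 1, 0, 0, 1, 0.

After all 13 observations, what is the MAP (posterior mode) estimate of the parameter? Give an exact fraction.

obs 1: x=0 → posterior Beta(4, 7/3)
obs 2: x=1 → posterior Beta(5, 7/3)
obs 3: x=1 → posterior Beta(6, 7/3)
obs 4: x=0 → posterior Beta(6, 10/3)
obs 5: x=1 → posterior Beta(7, 10/3)
obs 6: x=1 → posterior Beta(8, 10/3)
obs 7: x=1 → posterior Beta(9, 10/3)
obs 8: x=0 → posterior Beta(9, 13/3)
obs 9: x=1 → posterior Beta(10, 13/3)
obs 10: x=0 → posterior Beta(10, 16/3)
obs 11: x=0 → posterior Beta(10, 19/3)
obs 12: x=1 → posterior Beta(11, 19/3)
obs 13: x=0 → posterior Beta(11, 22/3)

30/49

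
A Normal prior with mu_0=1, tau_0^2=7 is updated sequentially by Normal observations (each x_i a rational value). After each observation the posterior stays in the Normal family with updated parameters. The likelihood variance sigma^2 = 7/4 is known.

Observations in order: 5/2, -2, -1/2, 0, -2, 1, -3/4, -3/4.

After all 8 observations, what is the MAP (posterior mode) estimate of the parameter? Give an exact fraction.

-3/11

obs 1: x=5/2 → posterior Normal(11/5, 7/5)
obs 2: x=-2 → posterior Normal(1/3, 7/9)
obs 3: x=-1/2 → posterior Normal(1/13, 7/13)
obs 4: x=0 → posterior Normal(1/17, 7/17)
obs 5: x=-2 → posterior Normal(-1/3, 1/3)
obs 6: x=1 → posterior Normal(-3/25, 7/25)
obs 7: x=-3/4 → posterior Normal(-6/29, 7/29)
obs 8: x=-3/4 → posterior Normal(-3/11, 7/33)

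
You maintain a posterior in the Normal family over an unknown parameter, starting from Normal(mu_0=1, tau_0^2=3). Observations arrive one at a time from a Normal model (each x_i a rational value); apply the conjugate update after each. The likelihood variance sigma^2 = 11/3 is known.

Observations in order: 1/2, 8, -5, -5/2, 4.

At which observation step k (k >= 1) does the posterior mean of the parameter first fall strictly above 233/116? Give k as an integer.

k = 2

obs 1: x=1/2 → posterior Normal(31/40, 33/20)
obs 2: x=8 → posterior Normal(175/58, 33/29)
obs 3: x=-5 → posterior Normal(85/76, 33/38)
obs 4: x=-5/2 → posterior Normal(20/47, 33/47)
obs 5: x=4 → posterior Normal(1, 33/56)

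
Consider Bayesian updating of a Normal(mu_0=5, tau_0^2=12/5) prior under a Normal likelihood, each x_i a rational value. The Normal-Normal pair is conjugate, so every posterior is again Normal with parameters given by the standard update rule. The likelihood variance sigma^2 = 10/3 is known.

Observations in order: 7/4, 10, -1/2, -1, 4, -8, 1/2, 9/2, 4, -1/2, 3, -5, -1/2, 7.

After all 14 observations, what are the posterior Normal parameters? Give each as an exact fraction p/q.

obs 1: x=7/4 → posterior Normal(313/86, 60/43)
obs 2: x=10 → posterior Normal(673/122, 60/61)
obs 3: x=-1/2 → posterior Normal(655/158, 60/79)
obs 4: x=-1 → posterior Normal(619/194, 60/97)
obs 5: x=4 → posterior Normal(763/230, 12/23)
obs 6: x=-8 → posterior Normal(25/14, 60/133)
obs 7: x=1/2 → posterior Normal(493/302, 60/151)
obs 8: x=9/2 → posterior Normal(655/338, 60/169)
obs 9: x=4 → posterior Normal(47/22, 60/187)
obs 10: x=-1/2 → posterior Normal(781/410, 12/41)
obs 11: x=3 → posterior Normal(889/446, 60/223)
obs 12: x=-5 → posterior Normal(709/482, 60/241)
obs 13: x=-1/2 → posterior Normal(691/518, 60/259)
obs 14: x=7 → posterior Normal(943/554, 60/277)

mu_0=943/554, tau_0^2=60/277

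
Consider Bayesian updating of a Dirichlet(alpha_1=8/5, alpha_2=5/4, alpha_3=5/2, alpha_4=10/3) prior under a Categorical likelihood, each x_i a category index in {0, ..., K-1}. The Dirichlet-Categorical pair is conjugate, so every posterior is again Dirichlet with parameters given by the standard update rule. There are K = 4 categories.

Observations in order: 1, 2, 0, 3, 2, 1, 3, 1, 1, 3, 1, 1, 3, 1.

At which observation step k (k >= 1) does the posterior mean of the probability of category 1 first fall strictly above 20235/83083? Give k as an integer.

obs 1: x=1 → posterior Dirichlet(8/5, 9/4, 5/2, 10/3)
obs 2: x=2 → posterior Dirichlet(8/5, 9/4, 7/2, 10/3)
obs 3: x=0 → posterior Dirichlet(13/5, 9/4, 7/2, 10/3)
obs 4: x=3 → posterior Dirichlet(13/5, 9/4, 7/2, 13/3)
obs 5: x=2 → posterior Dirichlet(13/5, 9/4, 9/2, 13/3)
obs 6: x=1 → posterior Dirichlet(13/5, 13/4, 9/2, 13/3)
obs 7: x=3 → posterior Dirichlet(13/5, 13/4, 9/2, 16/3)
obs 8: x=1 → posterior Dirichlet(13/5, 17/4, 9/2, 16/3)
obs 9: x=1 → posterior Dirichlet(13/5, 21/4, 9/2, 16/3)
obs 10: x=3 → posterior Dirichlet(13/5, 21/4, 9/2, 19/3)
obs 11: x=1 → posterior Dirichlet(13/5, 25/4, 9/2, 19/3)
obs 12: x=1 → posterior Dirichlet(13/5, 29/4, 9/2, 19/3)
obs 13: x=3 → posterior Dirichlet(13/5, 29/4, 9/2, 22/3)
obs 14: x=1 → posterior Dirichlet(13/5, 33/4, 9/2, 22/3)

k = 8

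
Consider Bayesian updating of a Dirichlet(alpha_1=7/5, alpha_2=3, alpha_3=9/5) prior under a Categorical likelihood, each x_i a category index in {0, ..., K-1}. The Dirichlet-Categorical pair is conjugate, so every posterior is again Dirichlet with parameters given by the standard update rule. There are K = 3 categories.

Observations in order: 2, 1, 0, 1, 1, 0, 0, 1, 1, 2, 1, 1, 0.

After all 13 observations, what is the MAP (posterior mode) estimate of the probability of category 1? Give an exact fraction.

5/9

obs 1: x=2 → posterior Dirichlet(7/5, 3, 14/5)
obs 2: x=1 → posterior Dirichlet(7/5, 4, 14/5)
obs 3: x=0 → posterior Dirichlet(12/5, 4, 14/5)
obs 4: x=1 → posterior Dirichlet(12/5, 5, 14/5)
obs 5: x=1 → posterior Dirichlet(12/5, 6, 14/5)
obs 6: x=0 → posterior Dirichlet(17/5, 6, 14/5)
obs 7: x=0 → posterior Dirichlet(22/5, 6, 14/5)
obs 8: x=1 → posterior Dirichlet(22/5, 7, 14/5)
obs 9: x=1 → posterior Dirichlet(22/5, 8, 14/5)
obs 10: x=2 → posterior Dirichlet(22/5, 8, 19/5)
obs 11: x=1 → posterior Dirichlet(22/5, 9, 19/5)
obs 12: x=1 → posterior Dirichlet(22/5, 10, 19/5)
obs 13: x=0 → posterior Dirichlet(27/5, 10, 19/5)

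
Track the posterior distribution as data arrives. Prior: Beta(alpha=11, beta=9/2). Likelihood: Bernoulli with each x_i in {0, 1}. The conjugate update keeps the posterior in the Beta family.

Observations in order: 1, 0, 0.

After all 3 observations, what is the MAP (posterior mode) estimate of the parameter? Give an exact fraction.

2/3

obs 1: x=1 → posterior Beta(12, 9/2)
obs 2: x=0 → posterior Beta(12, 11/2)
obs 3: x=0 → posterior Beta(12, 13/2)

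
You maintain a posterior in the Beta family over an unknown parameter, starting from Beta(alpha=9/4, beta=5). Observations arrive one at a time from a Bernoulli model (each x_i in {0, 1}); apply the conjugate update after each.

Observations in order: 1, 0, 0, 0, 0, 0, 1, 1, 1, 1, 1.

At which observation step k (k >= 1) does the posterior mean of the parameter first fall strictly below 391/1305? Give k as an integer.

k = 4

obs 1: x=1 → posterior Beta(13/4, 5)
obs 2: x=0 → posterior Beta(13/4, 6)
obs 3: x=0 → posterior Beta(13/4, 7)
obs 4: x=0 → posterior Beta(13/4, 8)
obs 5: x=0 → posterior Beta(13/4, 9)
obs 6: x=0 → posterior Beta(13/4, 10)
obs 7: x=1 → posterior Beta(17/4, 10)
obs 8: x=1 → posterior Beta(21/4, 10)
obs 9: x=1 → posterior Beta(25/4, 10)
obs 10: x=1 → posterior Beta(29/4, 10)
obs 11: x=1 → posterior Beta(33/4, 10)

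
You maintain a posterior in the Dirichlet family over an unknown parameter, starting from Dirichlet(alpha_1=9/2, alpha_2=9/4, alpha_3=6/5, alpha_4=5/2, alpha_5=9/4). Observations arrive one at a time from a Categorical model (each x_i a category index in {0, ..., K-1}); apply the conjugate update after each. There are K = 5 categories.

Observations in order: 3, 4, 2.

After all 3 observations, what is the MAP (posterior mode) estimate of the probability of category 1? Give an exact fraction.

25/214

obs 1: x=3 → posterior Dirichlet(9/2, 9/4, 6/5, 7/2, 9/4)
obs 2: x=4 → posterior Dirichlet(9/2, 9/4, 6/5, 7/2, 13/4)
obs 3: x=2 → posterior Dirichlet(9/2, 9/4, 11/5, 7/2, 13/4)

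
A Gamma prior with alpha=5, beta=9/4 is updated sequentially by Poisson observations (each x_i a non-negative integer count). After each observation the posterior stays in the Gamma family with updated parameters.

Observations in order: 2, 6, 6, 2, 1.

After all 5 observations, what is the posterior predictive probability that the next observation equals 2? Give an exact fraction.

obs 1: x=2 → posterior Gamma(7, 13/4)
obs 2: x=6 → posterior Gamma(13, 17/4)
obs 3: x=6 → posterior Gamma(19, 21/4)
obs 4: x=2 → posterior Gamma(21, 25/4)
obs 5: x=1 → posterior Gamma(22, 29/4)

54777697383854655297676591764424688/252895948553645767619216203990197411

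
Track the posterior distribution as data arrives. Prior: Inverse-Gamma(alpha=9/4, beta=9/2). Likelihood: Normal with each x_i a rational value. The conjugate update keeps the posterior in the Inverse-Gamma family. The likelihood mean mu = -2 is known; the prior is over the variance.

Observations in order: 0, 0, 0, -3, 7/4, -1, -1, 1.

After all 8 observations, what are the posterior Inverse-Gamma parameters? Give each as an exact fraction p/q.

alpha=25/4, beta=753/32

obs 1: x=0 → posterior Inverse-Gamma(11/4, 13/2)
obs 2: x=0 → posterior Inverse-Gamma(13/4, 17/2)
obs 3: x=0 → posterior Inverse-Gamma(15/4, 21/2)
obs 4: x=-3 → posterior Inverse-Gamma(17/4, 11)
obs 5: x=7/4 → posterior Inverse-Gamma(19/4, 577/32)
obs 6: x=-1 → posterior Inverse-Gamma(21/4, 593/32)
obs 7: x=-1 → posterior Inverse-Gamma(23/4, 609/32)
obs 8: x=1 → posterior Inverse-Gamma(25/4, 753/32)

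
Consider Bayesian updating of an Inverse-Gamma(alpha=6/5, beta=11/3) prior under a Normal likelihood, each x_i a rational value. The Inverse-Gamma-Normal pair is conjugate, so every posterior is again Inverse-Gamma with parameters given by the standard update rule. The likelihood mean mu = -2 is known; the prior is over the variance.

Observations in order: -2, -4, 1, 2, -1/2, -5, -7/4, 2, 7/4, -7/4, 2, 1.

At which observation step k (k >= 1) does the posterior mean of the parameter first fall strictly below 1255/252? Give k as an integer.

obs 1: x=-2 → posterior Inverse-Gamma(17/10, 11/3)
obs 2: x=-4 → posterior Inverse-Gamma(11/5, 17/3)
obs 3: x=1 → posterior Inverse-Gamma(27/10, 61/6)
obs 4: x=2 → posterior Inverse-Gamma(16/5, 109/6)
obs 5: x=-1/2 → posterior Inverse-Gamma(37/10, 463/24)
obs 6: x=-5 → posterior Inverse-Gamma(21/5, 571/24)
obs 7: x=-7/4 → posterior Inverse-Gamma(47/10, 2287/96)
obs 8: x=2 → posterior Inverse-Gamma(26/5, 3055/96)
obs 9: x=7/4 → posterior Inverse-Gamma(57/10, 1865/48)
obs 10: x=-7/4 → posterior Inverse-Gamma(31/5, 3733/96)
obs 11: x=2 → posterior Inverse-Gamma(67/10, 4501/96)
obs 12: x=1 → posterior Inverse-Gamma(36/5, 4933/96)

k = 2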